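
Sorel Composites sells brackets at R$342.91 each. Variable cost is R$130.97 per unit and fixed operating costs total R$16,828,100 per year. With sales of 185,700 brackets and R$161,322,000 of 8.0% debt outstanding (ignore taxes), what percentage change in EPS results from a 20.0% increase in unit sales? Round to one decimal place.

+81.8%

Contribution at this volume is 185,700 × R$211.94 = R$39,357,258.00.
Operating income = contribution − fixed costs = R$39,357,258.00 − R$16,828,100 = R$22,529,158.00.
Interest = R$12,905,760.00, so EBIT − I = R$9,623,398.00.
DCL = total CM / (EBIT − I) = R$39,357,258.00 / R$9,623,398.00 = 4.0897.
EPS therefore changes by 4.0897 × (+20.0%) = +81.8%.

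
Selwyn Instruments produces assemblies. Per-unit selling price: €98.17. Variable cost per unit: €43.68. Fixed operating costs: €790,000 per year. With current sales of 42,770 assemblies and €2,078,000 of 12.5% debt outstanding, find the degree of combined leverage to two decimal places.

1.82

Contribution at this volume is 42,770 × €54.49 = €2,330,537.30.
EBIT = €2,330,537.30 − €790,000 = €1,540,537.30. Interest = €259,750.00, so EBIT − I = €1,280,787.30.
DCL = contribution ÷ (EBIT − I) = €2,330,537.30 ÷ €1,280,787.30 = 1.8196.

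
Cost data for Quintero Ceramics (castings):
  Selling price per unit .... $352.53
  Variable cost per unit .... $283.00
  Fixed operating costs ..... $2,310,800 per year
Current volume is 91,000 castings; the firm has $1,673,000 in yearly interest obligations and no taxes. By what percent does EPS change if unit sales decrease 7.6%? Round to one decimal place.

-20.5%

Total contribution margin = 91,000 × $69.53 = $6,327,230.00.
Operating income = contribution − fixed costs = $6,327,230.00 − $2,310,800 = $4,016,430.00.
After interest of $1,673,000.00, pre-tax earnings = $2,343,430.00.
DCL = total CM / (EBIT − I) = $6,327,230.00 / $2,343,430.00 = 2.7000.
EPS therefore changes by 2.7000 × (-7.6%) = -20.5%.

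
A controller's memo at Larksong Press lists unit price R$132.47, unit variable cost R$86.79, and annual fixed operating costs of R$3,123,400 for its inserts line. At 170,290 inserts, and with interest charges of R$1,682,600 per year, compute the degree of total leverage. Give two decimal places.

2.62

Total contribution margin = 170,290 × R$45.68 = R$7,778,847.20.
Operating income = contribution − fixed costs = R$7,778,847.20 − R$3,123,400 = R$4,655,447.20. Interest = R$1,682,600.00, so EBIT − I = R$2,972,847.20.
Degree of total leverage = total CM / (EBIT − interest) = R$7,778,847.20 / R$2,972,847.20 = 2.6166.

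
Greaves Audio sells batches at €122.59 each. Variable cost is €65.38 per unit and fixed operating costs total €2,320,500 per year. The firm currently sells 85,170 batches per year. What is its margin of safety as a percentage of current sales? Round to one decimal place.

Each unit contributes €122.59 − €65.38 = €57.21. Break-even units = €2,320,500 ÷ €57.21 = 40,561.09; break-even revenue = 40,561.09 × €122.59 = €4,972,384.11.
Actual sales revenue = 85,170 × €122.59 = €10,440,990.30.
Margin of safety = (€10,440,990.30 − €4,972,384.11) ÷ €10,440,990.30 = 52.4%.

52.4%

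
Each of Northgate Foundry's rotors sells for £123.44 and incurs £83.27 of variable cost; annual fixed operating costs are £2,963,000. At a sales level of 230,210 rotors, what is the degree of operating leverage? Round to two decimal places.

1.47

Contribution at this volume is 230,210 × £40.17 = £9,247,535.70.
Subtracting fixed costs: EBIT = £9,247,535.70 − £2,963,000 = £6,284,535.70.
DOL = contribution ÷ EBIT = £9,247,535.70 ÷ £6,284,535.70 = 1.4715.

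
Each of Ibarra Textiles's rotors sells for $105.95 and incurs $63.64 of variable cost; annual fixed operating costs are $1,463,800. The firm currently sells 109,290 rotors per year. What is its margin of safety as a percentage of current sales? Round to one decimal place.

68.3%

Unit CM = price − variable cost = $105.95 − $63.64 = $42.31. Break-even units = $1,463,800 ÷ $42.31 = 34,597.02; break-even revenue = 34,597.02 × $105.95 = $3,665,554.48.
Actual sales revenue = 109,290 × $105.95 = $11,579,275.50.
Margin of safety = ($11,579,275.50 − $3,665,554.48) ÷ $11,579,275.50 = 68.3%.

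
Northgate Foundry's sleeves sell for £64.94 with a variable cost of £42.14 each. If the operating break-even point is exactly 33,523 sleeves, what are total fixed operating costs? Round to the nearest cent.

Each unit contributes £64.94 − £42.14 = £22.80.
Since BE = FC / CM, FC = 33,523 × £22.80 = £764,324.40.

£764,324.40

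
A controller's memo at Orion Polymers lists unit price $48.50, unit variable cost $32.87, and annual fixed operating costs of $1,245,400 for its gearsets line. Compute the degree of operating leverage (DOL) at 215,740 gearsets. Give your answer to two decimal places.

Total contribution margin = 215,740 × $15.63 = $3,372,016.20.
Operating income = contribution − fixed costs = $3,372,016.20 − $1,245,400 = $2,126,616.20.
Degree of operating leverage = $3,372,016.20 / $2,126,616.20 = 1.5856.

1.59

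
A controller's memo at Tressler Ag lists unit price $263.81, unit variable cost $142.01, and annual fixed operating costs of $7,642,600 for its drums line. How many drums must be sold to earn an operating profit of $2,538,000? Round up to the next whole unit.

Unit CM = price − variable cost = $263.81 − $142.01 = $121.80.
Units = (FC + target) / CM = ($7,642,600 + $2,538,000) / $121.80 = 83,584.56, so 83,585 drums.

83,585 drums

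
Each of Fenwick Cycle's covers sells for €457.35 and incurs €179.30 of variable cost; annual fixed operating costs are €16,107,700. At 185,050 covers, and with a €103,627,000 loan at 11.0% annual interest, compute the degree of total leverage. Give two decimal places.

Contribution at this volume is 185,050 × €278.05 = €51,453,152.50.
Subtracting fixed costs: EBIT = €51,453,152.50 − €16,107,700 = €35,345,452.50. Interest = €11,398,970.00.
DOL = €51,453,152.50 ÷ €35,345,452.50 = 1.4557; DFL = €35,345,452.50 ÷ €23,946,482.50 = 1.4760.
DCL = DOL × DFL = 1.4557 × 1.4760 = 2.1486.

2.15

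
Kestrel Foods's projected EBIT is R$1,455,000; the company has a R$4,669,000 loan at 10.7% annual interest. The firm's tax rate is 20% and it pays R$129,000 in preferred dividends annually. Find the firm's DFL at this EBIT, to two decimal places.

1.83

Interest = R$499,583.00.
Pre-tax preferred-dividend burden = R$129,000 ÷ (1 − 0.20) = R$161,250.00.
DFL = EBIT ÷ [EBIT − I − D_p/(1−t)] = R$1,455,000 ÷ [R$1,455,000 − R$499,583.00 − R$161,250.00] = R$1,455,000 ÷ R$794,167.00 = 1.8321.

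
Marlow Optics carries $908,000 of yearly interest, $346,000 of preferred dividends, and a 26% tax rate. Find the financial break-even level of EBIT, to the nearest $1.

Preferred dividends are paid after tax, so their pre-tax equivalent is $346,000 ÷ (1 − 0.26) = $467,567.57.
Financial break-even EBIT = interest + D_p ÷ (1 − t) = $908,000 + $467,567.57 = $1,375,567.57.

$1,375,568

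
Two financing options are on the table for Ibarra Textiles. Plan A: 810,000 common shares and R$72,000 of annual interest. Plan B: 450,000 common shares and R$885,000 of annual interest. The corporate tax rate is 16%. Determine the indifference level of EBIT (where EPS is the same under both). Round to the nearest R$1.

R$1,901,250

Set EPS_A = EPS_B: (EBIT − R$72,000)(1 − 0.16) ÷ 810,000 = (EBIT − R$885,000)(1 − 0.16) ÷ 450,000.
Cancelling (1 − t) and cross-multiplying: 450,000·(EBIT − 72,000) = 810,000·(EBIT − 885,000).
Solving, EBIT = (885,000·810,000 − 72,000·450,000) / (810,000 − 450,000) = 684,450,000,000 / 360,000 = 1,901,250.00.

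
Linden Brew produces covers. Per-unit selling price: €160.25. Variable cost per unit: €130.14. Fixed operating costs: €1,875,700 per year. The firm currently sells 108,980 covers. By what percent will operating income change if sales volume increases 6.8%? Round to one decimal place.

+15.9%

Contribution at this volume is 108,980 × €30.11 = €3,281,387.80.
Operating income = contribution − fixed costs = €3,281,387.80 − €1,875,700 = €1,405,687.80.
So DOL = total CM / EBIT = €3,281,387.80 / €1,405,687.80 = 2.3344.
So EBIT moves 2.3344 × (+6.8%) = +15.9%.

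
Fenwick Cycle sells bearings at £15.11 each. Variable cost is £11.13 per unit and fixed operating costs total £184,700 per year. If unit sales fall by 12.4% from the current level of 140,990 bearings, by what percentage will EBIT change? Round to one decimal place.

-18.5%

Contribution at this volume is 140,990 × £3.98 = £561,140.20.
Operating income = contribution − fixed costs = £561,140.20 − £184,700 = £376,440.20.
So DOL = total CM / EBIT = £561,140.20 / £376,440.20 = 1.4906.
So EBIT moves 1.4906 × (-12.4%) = -18.5%.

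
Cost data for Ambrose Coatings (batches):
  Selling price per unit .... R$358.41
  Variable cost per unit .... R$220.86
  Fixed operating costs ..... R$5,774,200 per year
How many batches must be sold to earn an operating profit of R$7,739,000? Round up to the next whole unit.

Contribution margin per unit = R$358.41 − R$220.86 = R$137.55.
Units = (FC + target) / CM = (R$5,774,200 + R$7,739,000) / R$137.55 = 98,242.09, so 98,243 batches.

98,243 batches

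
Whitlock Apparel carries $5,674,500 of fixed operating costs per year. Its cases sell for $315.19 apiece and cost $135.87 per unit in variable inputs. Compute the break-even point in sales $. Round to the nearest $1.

CM per unit = $315.19 − $135.87 = $179.32; CM ratio = $179.32 / $315.19 = 0.5689.
Break-even revenue = fixed costs × price ÷ CM = $5,674,500 × $315.19 ÷ $179.32 = $9,974,044.

$9,974,044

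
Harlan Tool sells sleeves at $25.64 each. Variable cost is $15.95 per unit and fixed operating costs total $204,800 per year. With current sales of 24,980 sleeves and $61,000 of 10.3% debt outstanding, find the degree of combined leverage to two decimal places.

7.82

Total contribution margin = 24,980 × $9.69 = $242,056.20.
Operating income = contribution − fixed costs = $242,056.20 − $204,800 = $37,256.20. Interest = $6,283.00, so EBIT − I = $30,973.20.
DCL = contribution ÷ (EBIT − I) = $242,056.20 ÷ $30,973.20 = 7.8150.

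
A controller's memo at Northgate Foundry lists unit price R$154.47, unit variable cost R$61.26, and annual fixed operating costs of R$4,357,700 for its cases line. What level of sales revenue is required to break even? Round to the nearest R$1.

CM per unit = R$154.47 − R$61.26 = R$93.21; CM ratio = R$93.21 / R$154.47 = 0.6034.
Break-even sales = FC ÷ CM ratio = R$4,357,700 × R$154.47 / R$93.21 = R$7,221,692.

R$7,221,692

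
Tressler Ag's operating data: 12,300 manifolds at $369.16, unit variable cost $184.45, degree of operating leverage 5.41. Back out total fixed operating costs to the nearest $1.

$1,851,982

Contribution at this volume is 12,300 × $184.71 = $2,271,933.00.
DOL = contribution / EBIT, so EBIT = $2,271,933.00 / 5.41 = $419,950.65.
Fixed costs = CM − EBIT = $2,271,933.00 − $419,950.65 = $1,851,982.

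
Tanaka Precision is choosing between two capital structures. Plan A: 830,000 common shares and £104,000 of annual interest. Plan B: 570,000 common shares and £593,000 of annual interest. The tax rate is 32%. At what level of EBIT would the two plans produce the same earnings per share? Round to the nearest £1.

At indifference, (EBIT − 104,000)(1 − t)/830,000 = (EBIT − 593,000)(1 − t)/570,000.
Cancelling (1 − t) and cross-multiplying: 570,000·(EBIT − 104,000) = 830,000·(EBIT − 593,000).
Solving, EBIT = (593,000·830,000 − 104,000·570,000) / (830,000 − 570,000) = 432,910,000,000 / 260,000 = 1,665,038.46.

£1,665,038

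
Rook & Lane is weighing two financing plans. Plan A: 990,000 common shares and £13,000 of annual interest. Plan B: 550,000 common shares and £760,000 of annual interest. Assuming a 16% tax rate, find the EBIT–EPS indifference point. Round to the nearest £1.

£1,693,750

At indifference, (EBIT − 13,000)(1 − t)/990,000 = (EBIT − 760,000)(1 − t)/550,000.
Cancelling (1 − t) and cross-multiplying: 550,000·(EBIT − 13,000) = 990,000·(EBIT − 760,000).
EBIT × (990,000 − 550,000) = 760,000 × 990,000 − 13,000 × 550,000 = 745,250,000,000, so EBIT = 745,250,000,000 ÷ 440,000 = 1,693,750.00.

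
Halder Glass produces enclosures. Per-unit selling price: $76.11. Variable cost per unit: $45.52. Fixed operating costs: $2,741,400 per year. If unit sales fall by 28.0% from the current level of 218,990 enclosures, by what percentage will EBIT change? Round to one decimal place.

Total contribution margin = 218,990 × $30.59 = $6,698,904.10.
Subtracting fixed costs: EBIT = $6,698,904.10 − $2,741,400 = $3,957,504.10.
DOL = contribution ÷ EBIT = $6,698,904.10 ÷ $3,957,504.10 = 1.6927.
So EBIT moves 1.6927 × (-28.0%) = -47.4%.

-47.4%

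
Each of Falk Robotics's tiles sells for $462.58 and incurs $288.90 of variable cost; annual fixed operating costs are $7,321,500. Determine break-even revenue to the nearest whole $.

$19,500,112

CM per unit = $462.58 − $288.90 = $173.68; CM ratio = $173.68 / $462.58 = 0.3755.
Break-even sales = FC ÷ CM ratio = $7,321,500 × $462.58 / $173.68 = $19,500,112.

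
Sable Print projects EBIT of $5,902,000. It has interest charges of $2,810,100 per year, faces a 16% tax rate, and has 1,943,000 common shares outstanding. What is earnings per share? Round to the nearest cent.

Interest = $2,810,100.00, so EBT = $5,902,000 − $2,810,100.00 = $3,091,900.00.
After tax at 16%: net income = $3,091,900.00 × 0.84 = $2,597,196.00.
EPS = $2,597,196.00 ÷ 1,943,000 = $1.34.

$1.34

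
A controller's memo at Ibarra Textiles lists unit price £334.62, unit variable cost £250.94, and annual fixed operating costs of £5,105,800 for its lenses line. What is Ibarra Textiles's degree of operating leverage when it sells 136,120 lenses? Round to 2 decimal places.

1.81

At 136,120 units, contribution = 136,120 × £83.68 = £11,390,521.60.
EBIT = £11,390,521.60 − £5,105,800 = £6,284,721.60.
So DOL = total CM / EBIT = £11,390,521.60 / £6,284,721.60 = 1.8124.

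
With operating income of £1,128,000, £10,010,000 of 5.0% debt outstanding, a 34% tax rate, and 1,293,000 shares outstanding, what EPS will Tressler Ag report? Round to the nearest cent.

Pre-tax income = £1,128,000 − £500,500.00 = £627,500.00.
After tax at 34%: net income = £627,500.00 × 0.66 = £414,150.00.
Per share: £414,150.00 / 1,293,000 shares = £0.32.

£0.32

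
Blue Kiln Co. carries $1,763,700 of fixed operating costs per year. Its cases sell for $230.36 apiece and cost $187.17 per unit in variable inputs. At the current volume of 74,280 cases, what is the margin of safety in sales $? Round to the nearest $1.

Each unit contributes $230.36 − $187.17 = $43.19. Break-even units = $1,763,700 ÷ $43.19 = 40,835.84; break-even revenue = 40,835.84 × $230.36 = $9,406,944.48.
Actual sales revenue = 74,280 × $230.36 = $17,111,140.80.
Margin of safety = $17,111,140.80 − $9,406,944.48 = $7,704,196.

$7,704,196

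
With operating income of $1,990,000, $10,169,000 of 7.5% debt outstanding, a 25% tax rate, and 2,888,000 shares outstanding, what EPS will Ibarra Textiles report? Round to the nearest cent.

Pre-tax income = $1,990,000 − $762,675.00 = $1,227,325.00.
Net income = $1,227,325.00 × (1 − 0.25) = $920,493.75.
Per share: $920,493.75 / 2,888,000 shares = $0.32.

$0.32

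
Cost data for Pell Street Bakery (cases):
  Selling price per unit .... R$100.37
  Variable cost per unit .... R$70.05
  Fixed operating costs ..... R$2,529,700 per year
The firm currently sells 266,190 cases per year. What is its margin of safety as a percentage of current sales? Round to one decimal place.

Contribution margin per unit = R$100.37 − R$70.05 = R$30.32. Break-even units = R$2,529,700 ÷ R$30.32 = 83,433.38; break-even revenue = 83,433.38 × R$100.37 = R$8,374,208.08.
Current sales = 266,190 × R$100.37 = R$26,717,490.30.
Margin of safety = (R$26,717,490.30 − R$8,374,208.08) ÷ R$26,717,490.30 = 68.7%.

68.7%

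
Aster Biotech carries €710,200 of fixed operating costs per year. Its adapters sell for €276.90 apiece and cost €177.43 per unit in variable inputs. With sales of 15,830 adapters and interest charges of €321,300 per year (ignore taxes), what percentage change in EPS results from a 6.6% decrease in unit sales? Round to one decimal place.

Total contribution margin = 15,830 × €99.47 = €1,574,610.10.
Subtracting fixed costs: EBIT = €1,574,610.10 − €710,200 = €864,410.10.
After interest of €321,300.00, pre-tax earnings = €543,110.10.
Degree of combined leverage = contribution ÷ (EBIT − I) = €1,574,610.10 ÷ €543,110.10 = 2.8992.
%ΔEPS = DCL × %ΔSales = 2.8992 × -6.6% = -19.1%.

-19.1%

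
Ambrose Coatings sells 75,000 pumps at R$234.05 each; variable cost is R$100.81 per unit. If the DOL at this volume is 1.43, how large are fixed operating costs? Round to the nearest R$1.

R$3,004,888

Total contribution margin = 75,000 × R$133.24 = R$9,993,000.00.
DOL = contribution / EBIT, so EBIT = R$9,993,000.00 / 1.43 = R$6,988,111.89.
And FC = contribution − EBIT = R$9,993,000.00 − R$6,988,111.89 = R$3,004,888.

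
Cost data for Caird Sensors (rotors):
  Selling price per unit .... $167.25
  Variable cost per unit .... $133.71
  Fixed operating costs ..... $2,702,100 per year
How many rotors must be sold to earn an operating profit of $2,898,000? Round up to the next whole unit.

166,968 rotors

Each unit contributes $167.25 − $133.71 = $33.54.
Units = (FC + target) / CM = ($2,702,100 + $2,898,000) / $33.54 = 166,967.80, so 166,968 rotors.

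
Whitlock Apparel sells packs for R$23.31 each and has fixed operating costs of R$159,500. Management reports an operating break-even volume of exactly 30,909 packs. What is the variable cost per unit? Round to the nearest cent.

Contribution per unit must be FC / Q = R$159,500 / 30,909 = R$5.1603.
Hence VC = price − CM = R$23.31 − R$5.1603 = R$18.15.

R$18.15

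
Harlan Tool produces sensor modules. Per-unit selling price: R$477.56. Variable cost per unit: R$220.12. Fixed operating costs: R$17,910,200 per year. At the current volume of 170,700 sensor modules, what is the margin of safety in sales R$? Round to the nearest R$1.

R$48,295,459

Each unit contributes R$477.56 − R$220.12 = R$257.44. Break-even units = R$17,910,200 ÷ R$257.44 = 69,570.39; break-even revenue = 69,570.39 × R$477.56 = R$33,224,033.22.
Current sales = 170,700 × R$477.56 = R$81,519,492.00.
Margin of safety = R$81,519,492.00 − R$33,224,033.22 = R$48,295,459.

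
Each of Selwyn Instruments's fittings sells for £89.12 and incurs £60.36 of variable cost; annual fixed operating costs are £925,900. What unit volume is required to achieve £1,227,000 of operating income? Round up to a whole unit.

Unit CM = price − variable cost = £89.12 − £60.36 = £28.76.
Need Q such that Q × £28.76 − £925,900 = £1,227,000, i.e. Q = £2,152,900 / £28.76 = 74,857.44 → 74,858.

74,858 fittings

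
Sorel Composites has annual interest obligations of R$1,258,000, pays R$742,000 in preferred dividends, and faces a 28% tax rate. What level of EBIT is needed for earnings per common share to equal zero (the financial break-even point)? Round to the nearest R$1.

Grossing the preferred dividend up to pre-tax terms: R$742,000 / (1 − 0.28) = R$1,030,555.56.
Financial break-even EBIT = interest + D_p ÷ (1 − t) = R$1,258,000 + R$1,030,555.56 = R$2,288,555.56.

R$2,288,556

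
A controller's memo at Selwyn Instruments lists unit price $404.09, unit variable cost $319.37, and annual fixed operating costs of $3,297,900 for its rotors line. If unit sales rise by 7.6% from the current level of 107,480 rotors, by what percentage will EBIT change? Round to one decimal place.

+11.9%

Total contribution margin = 107,480 × $84.72 = $9,105,705.60.
EBIT = $9,105,705.60 − $3,297,900 = $5,807,805.60.
So DOL = total CM / EBIT = $9,105,705.60 / $5,807,805.60 = 1.5678.
Operating income changes by 1.5678 × +7.6% = +11.9%.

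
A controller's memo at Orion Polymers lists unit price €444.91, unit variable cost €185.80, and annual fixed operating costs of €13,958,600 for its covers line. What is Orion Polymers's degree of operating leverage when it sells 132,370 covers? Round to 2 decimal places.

Total contribution margin = 132,370 × €259.11 = €34,298,390.70.
Operating income = contribution − fixed costs = €34,298,390.70 − €13,958,600 = €20,339,790.70.
Degree of operating leverage = €34,298,390.70 / €20,339,790.70 = 1.6863.

1.69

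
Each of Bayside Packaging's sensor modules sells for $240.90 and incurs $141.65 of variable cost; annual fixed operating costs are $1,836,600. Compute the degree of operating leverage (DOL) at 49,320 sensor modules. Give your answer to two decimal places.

At 49,320 units, contribution = 49,320 × $99.25 = $4,895,010.00.
EBIT = $4,895,010.00 − $1,836,600 = $3,058,410.00.
So DOL = total CM / EBIT = $4,895,010.00 / $3,058,410.00 = 1.6005.

1.60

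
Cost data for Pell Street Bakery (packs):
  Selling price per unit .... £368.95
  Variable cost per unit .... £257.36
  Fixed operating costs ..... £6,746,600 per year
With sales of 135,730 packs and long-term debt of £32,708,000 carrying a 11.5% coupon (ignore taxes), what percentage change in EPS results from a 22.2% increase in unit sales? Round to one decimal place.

+72.5%

Total contribution margin = 135,730 × £111.59 = £15,146,110.70.
Subtracting fixed costs: EBIT = £15,146,110.70 − £6,746,600 = £8,399,510.70.
Interest = £3,761,420.00, so EBIT − I = £4,638,090.70.
DCL = total CM / (EBIT − I) = £15,146,110.70 / £4,638,090.70 = 3.2656.
EPS therefore changes by 3.2656 × (+22.2%) = +72.5%.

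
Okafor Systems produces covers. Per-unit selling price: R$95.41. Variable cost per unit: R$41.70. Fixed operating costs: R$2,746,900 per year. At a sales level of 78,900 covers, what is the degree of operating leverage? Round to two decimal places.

2.84

Total contribution margin = 78,900 × R$53.71 = R$4,237,719.00.
Subtracting fixed costs: EBIT = R$4,237,719.00 − R$2,746,900 = R$1,490,819.00.
Degree of operating leverage = R$4,237,719.00 / R$1,490,819.00 = 2.8425.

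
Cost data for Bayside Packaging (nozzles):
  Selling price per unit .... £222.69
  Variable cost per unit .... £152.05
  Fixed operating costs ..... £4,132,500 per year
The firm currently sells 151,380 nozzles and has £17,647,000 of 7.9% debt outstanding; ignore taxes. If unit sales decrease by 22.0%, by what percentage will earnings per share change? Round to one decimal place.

-45.5%

Total contribution margin = 151,380 × £70.64 = £10,693,483.20.
EBIT = £10,693,483.20 − £4,132,500 = £6,560,983.20.
After interest of £1,394,113.00, pre-tax earnings = £5,166,870.20.
Degree of combined leverage = contribution ÷ (EBIT − I) = £10,693,483.20 ÷ £5,166,870.20 = 2.0696.
EPS therefore changes by 2.0696 × (-22.0%) = -45.5%.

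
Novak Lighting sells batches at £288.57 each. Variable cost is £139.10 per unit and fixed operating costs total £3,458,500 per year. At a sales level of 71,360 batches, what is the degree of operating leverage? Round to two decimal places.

Contribution at this volume is 71,360 × £149.47 = £10,666,179.20.
EBIT = £10,666,179.20 − £3,458,500 = £7,207,679.20.
DOL = contribution ÷ EBIT = £10,666,179.20 ÷ £7,207,679.20 = 1.4798.

1.48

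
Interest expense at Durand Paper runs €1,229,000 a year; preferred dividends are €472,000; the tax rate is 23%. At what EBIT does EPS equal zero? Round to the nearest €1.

€1,841,987

Preferred dividends are paid after tax, so their pre-tax equivalent is €472,000 ÷ (1 − 0.23) = €612,987.01.
EPS = 0 when EBIT covers interest plus the pre-tax preferred burden: €1,229,000 + €612,987.01 = €1,841,987.01.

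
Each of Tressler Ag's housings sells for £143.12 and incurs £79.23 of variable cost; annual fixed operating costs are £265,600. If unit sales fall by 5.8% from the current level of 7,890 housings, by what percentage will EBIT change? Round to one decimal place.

-12.3%

Total contribution margin = 7,890 × £63.89 = £504,092.10.
Subtracting fixed costs: EBIT = £504,092.10 − £265,600 = £238,492.10.
Degree of operating leverage = £504,092.10 / £238,492.10 = 2.1137.
%ΔEBIT = DOL × %ΔSales = 2.1137 × -5.8% = -12.3%.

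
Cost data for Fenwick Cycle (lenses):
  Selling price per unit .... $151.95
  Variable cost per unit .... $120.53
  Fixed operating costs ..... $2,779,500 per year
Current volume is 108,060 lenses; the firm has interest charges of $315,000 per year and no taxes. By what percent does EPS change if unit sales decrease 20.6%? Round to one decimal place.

Total contribution margin = 108,060 × $31.42 = $3,395,245.20.
Operating income = contribution − fixed costs = $3,395,245.20 − $2,779,500 = $615,745.20.
After interest of $315,000.00, pre-tax earnings = $300,745.20.
DCL = total CM / (EBIT − I) = $3,395,245.20 / $300,745.20 = 11.2894.
EPS therefore changes by 11.2894 × (-20.6%) = -232.6%.

-232.6%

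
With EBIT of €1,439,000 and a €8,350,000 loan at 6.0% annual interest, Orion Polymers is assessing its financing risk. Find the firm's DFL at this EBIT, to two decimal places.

Interest = €501,000.00.
Degree of financial leverage = EBIT / (EBIT − interest) = €1,439,000 / €938,000.00 = 1.5341.

1.53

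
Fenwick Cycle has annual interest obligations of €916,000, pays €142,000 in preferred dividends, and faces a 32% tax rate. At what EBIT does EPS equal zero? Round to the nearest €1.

Preferred dividends are paid after tax, so their pre-tax equivalent is €142,000 ÷ (1 − 0.32) = €208,823.53.
EPS = 0 when EBIT covers interest plus the pre-tax preferred burden: €916,000 + €208,823.53 = €1,124,823.53.

€1,124,824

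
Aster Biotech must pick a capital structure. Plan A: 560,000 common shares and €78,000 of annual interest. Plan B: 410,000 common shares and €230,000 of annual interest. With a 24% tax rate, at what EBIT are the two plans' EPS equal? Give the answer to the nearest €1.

Set EPS_A = EPS_B: (EBIT − €78,000)(1 − 0.24) ÷ 560,000 = (EBIT − €230,000)(1 − 0.24) ÷ 410,000.
Cancelling (1 − t) and cross-multiplying: 410,000·(EBIT − 78,000) = 560,000·(EBIT − 230,000).
EBIT × (560,000 − 410,000) = 230,000 × 560,000 − 78,000 × 410,000 = 96,820,000,000, so EBIT = 96,820,000,000 ÷ 150,000 = 645,466.67.

€645,467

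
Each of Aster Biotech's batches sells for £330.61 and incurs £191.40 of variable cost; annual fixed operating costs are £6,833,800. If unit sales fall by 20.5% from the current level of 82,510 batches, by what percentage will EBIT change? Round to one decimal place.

At 82,510 units, contribution = 82,510 × £139.21 = £11,486,217.10.
Operating income = contribution − fixed costs = £11,486,217.10 − £6,833,800 = £4,652,417.10.
DOL = contribution ÷ EBIT = £11,486,217.10 ÷ £4,652,417.10 = 2.4689.
So EBIT moves 2.4689 × (-20.5%) = -50.6%.

-50.6%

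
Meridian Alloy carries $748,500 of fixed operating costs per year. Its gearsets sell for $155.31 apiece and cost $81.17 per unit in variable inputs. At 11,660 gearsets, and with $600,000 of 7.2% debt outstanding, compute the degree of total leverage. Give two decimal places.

Total contribution margin = 11,660 × $74.14 = $864,472.40.
EBIT = $864,472.40 − $748,500 = $115,972.40. Interest = $43,200.00.
DOL = $864,472.40 ÷ $115,972.40 = 7.4541; DFL = $115,972.40 ÷ $72,772.40 = 1.5936.
Combined leverage = 7.4541 × 1.5936 = 11.8789.

11.88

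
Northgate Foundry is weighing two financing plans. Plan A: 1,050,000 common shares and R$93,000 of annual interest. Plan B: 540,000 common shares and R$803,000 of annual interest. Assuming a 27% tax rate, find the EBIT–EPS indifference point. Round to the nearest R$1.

Set EPS_A = EPS_B: (EBIT − R$93,000)(1 − 0.27) ÷ 1,050,000 = (EBIT − R$803,000)(1 − 0.27) ÷ 540,000.
The (1 − t) factor cancels: (EBIT − 93,000) × 540,000 = (EBIT − 803,000) × 1,050,000.
EBIT × (1,050,000 − 540,000) = 803,000 × 1,050,000 − 93,000 × 540,000 = 792,930,000,000, so EBIT = 792,930,000,000 ÷ 510,000 = 1,554,764.71.

R$1,554,765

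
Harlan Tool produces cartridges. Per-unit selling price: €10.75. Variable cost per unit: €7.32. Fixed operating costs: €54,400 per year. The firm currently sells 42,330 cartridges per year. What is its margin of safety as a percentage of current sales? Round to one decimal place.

62.5%

Contribution margin per unit = €10.75 − €7.32 = €3.43. Break-even units = €54,400 ÷ €3.43 = 15,860.06; break-even revenue = 15,860.06 × €10.75 = €170,495.63.
Actual sales revenue = 42,330 × €10.75 = €455,047.50.
Margin of safety = (€455,047.50 − €170,495.63) ÷ €455,047.50 = 62.5%.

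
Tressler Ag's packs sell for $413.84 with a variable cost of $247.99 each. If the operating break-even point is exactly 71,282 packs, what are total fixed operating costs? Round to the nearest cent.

Unit CM = price − variable cost = $413.84 − $247.99 = $165.85.
Since BE = FC / CM, FC = 71,282 × $165.85 = $11,822,119.70.

$11,822,119.70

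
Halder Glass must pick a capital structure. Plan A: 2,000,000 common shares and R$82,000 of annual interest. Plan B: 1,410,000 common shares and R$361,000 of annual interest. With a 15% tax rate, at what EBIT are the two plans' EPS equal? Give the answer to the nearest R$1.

Set EPS_A = EPS_B: (EBIT − R$82,000)(1 − 0.15) ÷ 2,000,000 = (EBIT − R$361,000)(1 − 0.15) ÷ 1,410,000.
Cancelling (1 − t) and cross-multiplying: 1,410,000·(EBIT − 82,000) = 2,000,000·(EBIT − 361,000).
EBIT × (2,000,000 − 1,410,000) = 361,000 × 2,000,000 − 82,000 × 1,410,000 = 606,380,000,000, so EBIT = 606,380,000,000 ÷ 590,000 = 1,027,762.71.

R$1,027,763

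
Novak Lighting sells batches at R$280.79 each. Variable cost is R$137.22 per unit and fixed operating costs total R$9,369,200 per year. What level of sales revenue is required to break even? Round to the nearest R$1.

R$18,324,007

Contribution margin per unit = R$280.79 − R$137.22 = R$143.57, a CM ratio of R$143.57 ÷ R$280.79 = 0.5113.
Break-even revenue = fixed costs × price ÷ CM = R$9,369,200 × R$280.79 ÷ R$143.57 = R$18,324,007.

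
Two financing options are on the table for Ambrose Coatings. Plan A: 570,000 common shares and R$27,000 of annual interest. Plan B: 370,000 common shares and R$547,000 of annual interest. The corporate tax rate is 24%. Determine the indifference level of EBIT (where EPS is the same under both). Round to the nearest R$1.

R$1,509,000

Set EPS_A = EPS_B: (EBIT − R$27,000)(1 − 0.24) ÷ 570,000 = (EBIT − R$547,000)(1 − 0.24) ÷ 370,000.
Cancelling (1 − t) and cross-multiplying: 370,000·(EBIT − 27,000) = 570,000·(EBIT − 547,000).
EBIT × (570,000 − 370,000) = 547,000 × 570,000 − 27,000 × 370,000 = 301,800,000,000, so EBIT = 301,800,000,000 ÷ 200,000 = 1,509,000.00.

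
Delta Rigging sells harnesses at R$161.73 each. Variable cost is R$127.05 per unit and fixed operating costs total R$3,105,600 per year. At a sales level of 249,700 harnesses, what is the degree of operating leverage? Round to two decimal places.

At 249,700 units, contribution = 249,700 × R$34.68 = R$8,659,596.00.
Subtracting fixed costs: EBIT = R$8,659,596.00 − R$3,105,600 = R$5,553,996.00.
Degree of operating leverage = R$8,659,596.00 / R$5,553,996.00 = 1.5592.

1.56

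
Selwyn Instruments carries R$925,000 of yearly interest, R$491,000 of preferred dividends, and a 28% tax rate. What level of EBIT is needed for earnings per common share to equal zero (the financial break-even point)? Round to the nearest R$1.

Grossing the preferred dividend up to pre-tax terms: R$491,000 / (1 − 0.28) = R$681,944.44.
Financial break-even EBIT = interest + D_p ÷ (1 − t) = R$925,000 + R$681,944.44 = R$1,606,944.44.

R$1,606,944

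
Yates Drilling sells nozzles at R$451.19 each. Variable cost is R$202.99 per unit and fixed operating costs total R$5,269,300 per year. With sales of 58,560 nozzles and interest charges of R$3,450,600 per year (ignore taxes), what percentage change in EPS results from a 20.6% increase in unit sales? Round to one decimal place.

At 58,560 units, contribution = 58,560 × R$248.20 = R$14,534,592.00.
EBIT = R$14,534,592.00 − R$5,269,300 = R$9,265,292.00.
Interest = R$3,450,600.00, so EBIT − I = R$5,814,692.00.
Degree of combined leverage = contribution ÷ (EBIT − I) = R$14,534,592.00 ÷ R$5,814,692.00 = 2.4996.
EPS therefore changes by 2.4996 × (+20.6%) = +51.5%.

+51.5%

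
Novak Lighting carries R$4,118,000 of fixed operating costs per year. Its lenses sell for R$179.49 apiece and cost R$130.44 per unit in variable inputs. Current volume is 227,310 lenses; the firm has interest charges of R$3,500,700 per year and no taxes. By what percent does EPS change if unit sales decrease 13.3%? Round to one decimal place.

At 227,310 units, contribution = 227,310 × R$49.05 = R$11,149,555.50.
Subtracting fixed costs: EBIT = R$11,149,555.50 − R$4,118,000 = R$7,031,555.50.
Interest = R$3,500,700.00, so EBIT − I = R$3,530,855.50.
DCL = total CM / (EBIT − I) = R$11,149,555.50 / R$3,530,855.50 = 3.1577.
EPS therefore changes by 3.1577 × (-13.3%) = -42.0%.

-42.0%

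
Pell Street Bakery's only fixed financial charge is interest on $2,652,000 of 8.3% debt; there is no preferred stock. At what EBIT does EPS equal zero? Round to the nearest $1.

$220,116

Annual interest = 8.3% × $2,652,000 = $220,116.00.
With no preferred dividends, EPS = 0 when EBIT exactly covers interest, so the financial break-even EBIT is $220,116.00.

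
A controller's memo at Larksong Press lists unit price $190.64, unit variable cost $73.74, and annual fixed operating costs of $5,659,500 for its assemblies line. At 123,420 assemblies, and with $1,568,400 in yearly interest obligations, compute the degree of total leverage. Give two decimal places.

2.00

Contribution at this volume is 123,420 × $116.90 = $14,427,798.00.
Operating income = contribution − fixed costs = $14,427,798.00 − $5,659,500 = $8,768,298.00. Interest = $1,568,400.00, so EBIT − I = $7,199,898.00.
DCL = contribution ÷ (EBIT − I) = $14,427,798.00 ÷ $7,199,898.00 = 2.0039.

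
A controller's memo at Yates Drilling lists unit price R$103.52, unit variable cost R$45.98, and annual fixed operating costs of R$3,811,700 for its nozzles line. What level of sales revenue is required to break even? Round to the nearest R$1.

Contribution margin per unit = R$103.52 − R$45.98 = R$57.54, a CM ratio of R$57.54 ÷ R$103.52 = 0.5558.
Break-even revenue = fixed costs × price ÷ CM = R$3,811,700 × R$103.52 ÷ R$57.54 = R$6,857,615.

R$6,857,615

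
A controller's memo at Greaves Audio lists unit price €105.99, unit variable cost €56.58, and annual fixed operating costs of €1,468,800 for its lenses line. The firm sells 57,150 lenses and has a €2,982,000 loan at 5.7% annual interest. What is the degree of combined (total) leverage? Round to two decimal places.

2.38

Contribution at this volume is 57,150 × €49.41 = €2,823,781.50.
EBIT = €2,823,781.50 − €1,468,800 = €1,354,981.50. Interest = €169,974.00, so EBIT − I = €1,185,007.50.
Degree of total leverage = total CM / (EBIT − interest) = €2,823,781.50 / €1,185,007.50 = 2.3829.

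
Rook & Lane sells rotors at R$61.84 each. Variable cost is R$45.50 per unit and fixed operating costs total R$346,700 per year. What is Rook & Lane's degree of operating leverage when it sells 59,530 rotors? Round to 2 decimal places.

Contribution at this volume is 59,530 × R$16.34 = R$972,720.20.
Subtracting fixed costs: EBIT = R$972,720.20 − R$346,700 = R$626,020.20.
Degree of operating leverage = R$972,720.20 / R$626,020.20 = 1.5538.

1.55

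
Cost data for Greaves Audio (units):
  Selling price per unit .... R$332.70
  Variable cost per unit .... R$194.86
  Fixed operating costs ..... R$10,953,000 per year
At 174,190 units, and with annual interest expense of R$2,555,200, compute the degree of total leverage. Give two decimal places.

At 174,190 units, contribution = 174,190 × R$137.84 = R$24,010,349.60.
EBIT = R$24,010,349.60 − R$10,953,000 = R$13,057,349.60. Interest = R$2,555,200.00, so EBIT − I = R$10,502,149.60.
DCL = contribution ÷ (EBIT − I) = R$24,010,349.60 ÷ R$10,502,149.60 = 2.2862.

2.29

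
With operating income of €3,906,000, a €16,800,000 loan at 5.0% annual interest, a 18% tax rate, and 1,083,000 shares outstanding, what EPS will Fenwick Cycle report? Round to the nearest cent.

Interest = €840,000.00, so EBT = €3,906,000 − €840,000.00 = €3,066,000.00.
After tax at 18%: net income = €3,066,000.00 × 0.82 = €2,514,120.00.
EPS = €2,514,120.00 ÷ 1,083,000 = €2.32.

€2.32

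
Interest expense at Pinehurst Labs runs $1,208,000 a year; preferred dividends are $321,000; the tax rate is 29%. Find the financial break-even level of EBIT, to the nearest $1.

$1,660,113

Grossing the preferred dividend up to pre-tax terms: $321,000 / (1 − 0.29) = $452,112.68.
EPS = 0 when EBIT covers interest plus the pre-tax preferred burden: $1,208,000 + $452,112.68 = $1,660,112.68.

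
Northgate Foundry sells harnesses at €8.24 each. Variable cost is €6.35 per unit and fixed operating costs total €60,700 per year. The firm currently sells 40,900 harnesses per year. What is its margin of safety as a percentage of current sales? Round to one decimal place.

21.5%

Contribution margin per unit = €8.24 − €6.35 = €1.89. Break-even units = €60,700 ÷ €1.89 = 32,116.40; break-even revenue = 32,116.40 × €8.24 = €264,639.15.
Actual sales revenue = 40,900 × €8.24 = €337,016.00.
Margin of safety = (€337,016.00 − €264,639.15) ÷ €337,016.00 = 21.5%.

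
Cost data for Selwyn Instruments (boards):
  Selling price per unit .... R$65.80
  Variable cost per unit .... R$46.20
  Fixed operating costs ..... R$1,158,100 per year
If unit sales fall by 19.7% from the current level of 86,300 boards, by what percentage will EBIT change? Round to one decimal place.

Contribution at this volume is 86,300 × R$19.60 = R$1,691,480.00.
EBIT = R$1,691,480.00 − R$1,158,100 = R$533,380.00.
So DOL = total CM / EBIT = R$1,691,480.00 / R$533,380.00 = 3.1712.
Operating income changes by 3.1712 × -19.7% = -62.5%.

-62.5%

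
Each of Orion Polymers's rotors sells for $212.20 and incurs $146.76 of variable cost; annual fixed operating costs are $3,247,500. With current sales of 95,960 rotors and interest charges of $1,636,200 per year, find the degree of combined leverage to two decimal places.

4.50

Contribution at this volume is 95,960 × $65.44 = $6,279,622.40.
Subtracting fixed costs: EBIT = $6,279,622.40 − $3,247,500 = $3,032,122.40. Interest = $1,636,200.00, so EBIT − I = $1,395,922.40.
DCL = contribution ÷ (EBIT − I) = $6,279,622.40 ÷ $1,395,922.40 = 4.4985.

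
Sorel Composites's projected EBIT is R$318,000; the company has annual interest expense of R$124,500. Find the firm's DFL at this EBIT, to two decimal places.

1.64

Interest = R$124,500.00.
Degree of financial leverage = EBIT / (EBIT − interest) = R$318,000 / R$193,500.00 = 1.6434.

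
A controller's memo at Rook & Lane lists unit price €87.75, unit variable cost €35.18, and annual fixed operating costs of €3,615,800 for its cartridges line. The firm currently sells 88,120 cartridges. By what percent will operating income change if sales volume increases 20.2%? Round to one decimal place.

+92.0%

Total contribution margin = 88,120 × €52.57 = €4,632,468.40.
EBIT = €4,632,468.40 − €3,615,800 = €1,016,668.40.
Degree of operating leverage = €4,632,468.40 / €1,016,668.40 = 4.5565.
%ΔEBIT = DOL × %ΔSales = 4.5565 × +20.2% = +92.0%.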